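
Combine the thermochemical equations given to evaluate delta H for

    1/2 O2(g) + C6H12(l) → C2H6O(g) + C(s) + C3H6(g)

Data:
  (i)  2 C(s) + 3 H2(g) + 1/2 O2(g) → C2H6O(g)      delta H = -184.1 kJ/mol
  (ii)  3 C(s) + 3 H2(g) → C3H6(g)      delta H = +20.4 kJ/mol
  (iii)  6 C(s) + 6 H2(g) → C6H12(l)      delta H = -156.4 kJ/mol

(i) as written: -184.1 kJ/mol
(ii) as written: +20.4 kJ/mol
(iii) reversed: +156.4 kJ/mol
delta H = (-184.1) + (+20.4) + (+156.4) = -7.3 kJ/mol

delta H = -7.3 kJ/mol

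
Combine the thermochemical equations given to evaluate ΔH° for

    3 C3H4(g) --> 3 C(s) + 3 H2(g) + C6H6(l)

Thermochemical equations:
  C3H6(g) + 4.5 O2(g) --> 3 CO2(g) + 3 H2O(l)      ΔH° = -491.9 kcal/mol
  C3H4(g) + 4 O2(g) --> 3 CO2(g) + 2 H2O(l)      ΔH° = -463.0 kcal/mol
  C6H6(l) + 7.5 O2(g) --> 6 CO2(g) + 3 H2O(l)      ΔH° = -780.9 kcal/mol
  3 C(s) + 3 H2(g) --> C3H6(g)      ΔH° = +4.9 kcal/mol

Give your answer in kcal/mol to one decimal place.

equation 1 reversed: +491.9 kcal/mol
equation 2 × 3 (scale by 3 for the 3 C3H4(g)): (3)·(-463.0) = -1389.0 kcal/mol
equation 3 reversed (C6H6(l) must end up as a product): +780.9 kcal/mol
equation 4 reversed (reverse to put C(s) on the product side): -4.9 kcal/mol
ΔH° = (+491.9) + (-1389.0) + (+780.9) + (-4.9) = -121.1 kcal/mol

ΔH° = -121.1 kcal/mol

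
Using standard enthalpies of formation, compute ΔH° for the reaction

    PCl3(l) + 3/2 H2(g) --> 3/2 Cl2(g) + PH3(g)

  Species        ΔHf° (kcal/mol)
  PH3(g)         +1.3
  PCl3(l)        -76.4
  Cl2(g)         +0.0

Products: 3/2·(+0.0) + 1·(+1.3) = +1.3
Reactants: 1·(-76.4) + 3/2·(+0.0) = -76.4
ΔH° = (+1.3) − (-76.4) = 77.7 kcal/mol

ΔH° = 77.7 kcal/mol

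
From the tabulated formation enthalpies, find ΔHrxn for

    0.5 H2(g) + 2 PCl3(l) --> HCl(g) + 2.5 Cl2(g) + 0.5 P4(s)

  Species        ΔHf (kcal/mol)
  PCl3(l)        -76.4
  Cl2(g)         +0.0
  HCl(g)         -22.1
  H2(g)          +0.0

Products: 1·(-22.1) + 5/2·(+0.0) + 1/2·(+0.0) = -22.1
Reactants: 1/2·(+0.0) + 2·(-76.4) = -152.8
ΔHrxn = (-22.1) − (-152.8) = 130.7 kcal/mol

ΔHrxn = 130.7 kcal/mol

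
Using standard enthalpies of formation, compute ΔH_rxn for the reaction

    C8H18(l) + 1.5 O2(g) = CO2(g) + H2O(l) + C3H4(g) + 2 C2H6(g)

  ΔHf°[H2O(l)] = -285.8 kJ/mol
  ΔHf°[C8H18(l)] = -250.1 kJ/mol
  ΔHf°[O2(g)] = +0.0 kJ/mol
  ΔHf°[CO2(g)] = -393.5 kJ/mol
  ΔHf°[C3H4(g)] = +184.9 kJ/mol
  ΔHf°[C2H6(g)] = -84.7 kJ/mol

ΔH_rxn = -413.7 kJ/mol

Products: 1·(-393.5) + 1·(-285.8) + 1·(+184.9) + 2·(-84.7) = -663.8
Reactants: 1·(-250.1) + 3/2·(+0.0) = -250.1
ΔH_rxn = (-663.8) − (-250.1) = -413.7 kJ/mol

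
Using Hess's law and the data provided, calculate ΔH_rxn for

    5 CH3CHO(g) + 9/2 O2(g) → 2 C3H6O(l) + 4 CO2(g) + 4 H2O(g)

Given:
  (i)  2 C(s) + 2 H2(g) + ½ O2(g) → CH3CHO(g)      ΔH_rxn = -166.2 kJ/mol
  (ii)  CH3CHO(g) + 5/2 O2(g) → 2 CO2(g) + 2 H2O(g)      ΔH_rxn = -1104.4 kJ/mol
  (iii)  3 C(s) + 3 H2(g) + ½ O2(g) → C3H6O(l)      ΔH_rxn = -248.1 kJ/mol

(i) reversed and × 3: (-3)·(-166.2) = +498.6 kJ/mol
(ii) × 2: (2)·(-1104.4) = -2208.8 kJ/mol
(iii) × 2: (2)·(-248.1) = -496.2 kJ/mol
ΔH_rxn = (-3)·(-166.2) + (2)·(-1104.4) + (2)·(-248.1) = -2206.4 kJ/mol

ΔH_rxn = -2206.4 kJ/mol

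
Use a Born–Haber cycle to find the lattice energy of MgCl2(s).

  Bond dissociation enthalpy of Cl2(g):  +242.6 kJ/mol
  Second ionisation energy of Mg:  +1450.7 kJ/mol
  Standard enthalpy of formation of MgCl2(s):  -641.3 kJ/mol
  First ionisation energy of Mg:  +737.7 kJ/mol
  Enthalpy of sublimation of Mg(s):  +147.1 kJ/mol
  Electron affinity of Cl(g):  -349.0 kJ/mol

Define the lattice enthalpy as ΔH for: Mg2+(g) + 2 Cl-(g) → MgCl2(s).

ΔHf° = 1·ΔHsub + 1·(ΣIE) + 1·D(Cl2) + 2·EA + U
-641.3 = 1·(+147.1) + 1·(+2188.4) + 1·(+242.6) + 2·(-349.0) + U
U = -641.3 − (+1880.1) = -2521.4 kJ/mol

U = -2521.4 kJ/mol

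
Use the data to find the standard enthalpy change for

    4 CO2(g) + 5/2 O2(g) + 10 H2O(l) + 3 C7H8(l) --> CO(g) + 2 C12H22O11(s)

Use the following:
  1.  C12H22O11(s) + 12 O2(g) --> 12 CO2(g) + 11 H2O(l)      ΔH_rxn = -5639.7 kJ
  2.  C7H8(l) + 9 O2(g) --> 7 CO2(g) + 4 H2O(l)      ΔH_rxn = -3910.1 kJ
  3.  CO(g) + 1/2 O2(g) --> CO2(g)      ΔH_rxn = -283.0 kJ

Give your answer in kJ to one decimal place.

eq. 1 reversed and × 2: (-2)·(-5639.7) = +11279.4 kJ
eq. 2 × 3: (3)·(-3910.1) = -11730.3 kJ
eq. 3 reversed: +283.0 kJ
Since enthalpy is a state function, ΔH_rxn = (-2)·(-5639.7) + (3)·(-3910.1) + (-1)·(-283.0) = -167.9 kJ

ΔH_rxn = -167.9 kJ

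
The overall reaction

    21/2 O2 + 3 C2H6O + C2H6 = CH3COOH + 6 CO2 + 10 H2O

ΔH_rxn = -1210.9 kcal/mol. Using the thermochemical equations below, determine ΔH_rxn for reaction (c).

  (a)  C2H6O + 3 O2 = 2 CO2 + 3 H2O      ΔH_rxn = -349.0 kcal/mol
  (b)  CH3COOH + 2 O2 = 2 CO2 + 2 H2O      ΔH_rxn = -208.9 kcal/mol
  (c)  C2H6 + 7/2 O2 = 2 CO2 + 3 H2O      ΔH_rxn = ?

(a) × 3 (scale by 3 for the 3 C2H6O): (3)·(-349.0) = -1047.0 kcal/mol
(b) reversed (CH3COOH must end up as a product): +208.9 kcal/mol
(c) as written (C2H6 already on the reactant side): contributes x
-1210.9 = (-1047.0) + (+208.9) + x
x = (-1210.9 − (-838.1)) / (1) = -372.8 kcal/mol

ΔH_rxn = -372.8 kcal/mol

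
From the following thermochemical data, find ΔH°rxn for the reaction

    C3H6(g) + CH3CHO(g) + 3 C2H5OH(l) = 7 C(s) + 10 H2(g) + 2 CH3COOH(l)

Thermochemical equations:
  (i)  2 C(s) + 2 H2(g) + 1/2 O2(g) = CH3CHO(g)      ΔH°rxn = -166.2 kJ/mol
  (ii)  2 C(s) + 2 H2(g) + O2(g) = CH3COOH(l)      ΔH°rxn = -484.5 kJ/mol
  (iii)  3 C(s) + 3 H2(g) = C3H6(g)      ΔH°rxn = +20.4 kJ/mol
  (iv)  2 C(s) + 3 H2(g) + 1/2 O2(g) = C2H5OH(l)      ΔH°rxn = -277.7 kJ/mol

(i) reversed (reverse to put CH3CHO(g) on the reactant side): +166.2 kJ/mol
(ii) × 2 (×2 to match 2 CH3COOH(l) in the target): (2)·(-484.5) = -969.0 kJ/mol
(iii) reversed (reverse to put C3H6(g) on the reactant side): -20.4 kJ/mol
(iv) reversed and × 3 (C2H5OH(l) must end up as a reactant; scale by 3 for the 3 C2H5OH(l)): (-3)·(-277.7) = +833.1 kJ/mol
ΔH°rxn = (-1)·(-166.2) + (2)·(-484.5) + (-1)·(+20.4) + (-3)·(-277.7) = 9.9 kJ/mol

ΔH°rxn = 9.9 kJ/mol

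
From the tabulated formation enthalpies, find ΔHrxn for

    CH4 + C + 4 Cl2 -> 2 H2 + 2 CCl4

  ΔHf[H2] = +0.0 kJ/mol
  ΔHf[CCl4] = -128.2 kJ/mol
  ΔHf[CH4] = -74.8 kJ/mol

ΔH°rxn = Σ nΔHf°(products) − Σ nΔHf°(reactants).
Products: 2·(+0.0) + 2·(-128.2) = -256.4
Reactants: 1·(-74.8) + 1·(+0.0) + 4·(+0.0) = -74.8
ΔHrxn = (-256.4) − (-74.8) = -181.6 kJ/mol

ΔHrxn = -181.6 kJ/mol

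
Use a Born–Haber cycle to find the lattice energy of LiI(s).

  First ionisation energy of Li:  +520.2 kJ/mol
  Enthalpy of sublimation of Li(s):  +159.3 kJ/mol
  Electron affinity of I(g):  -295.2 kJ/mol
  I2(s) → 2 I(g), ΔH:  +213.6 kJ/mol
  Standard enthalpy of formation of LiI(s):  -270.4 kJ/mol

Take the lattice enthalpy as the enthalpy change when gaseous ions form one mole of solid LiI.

ΔHf° = 1·ΔHsub + 1·(ΣIE) + 1/2·D(I2) + 1·EA + U
-270.4 = 1·(+159.3) + 1·(+520.2) + 1/2·(+213.6) + 1·(-295.2) + U
U = -270.4 − (+491.1) = -761.5 kJ/mol

U = -761.5 kJ/mol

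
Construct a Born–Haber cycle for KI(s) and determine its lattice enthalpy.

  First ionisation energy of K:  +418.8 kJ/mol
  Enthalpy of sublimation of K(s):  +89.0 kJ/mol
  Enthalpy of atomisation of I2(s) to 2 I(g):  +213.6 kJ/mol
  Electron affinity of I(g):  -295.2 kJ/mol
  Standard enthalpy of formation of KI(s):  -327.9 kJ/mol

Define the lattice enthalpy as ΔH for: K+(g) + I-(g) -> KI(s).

ΔHf° = 1·ΔHsub + 1·(ΣIE) + 1/2·D(I2) + 1·EA + U
-327.9 = 1·(+89.0) + 1·(+418.8) + 1/2·(+213.6) + 1·(-295.2) + U
U = -327.9 − (+319.4) = -647.3 kJ/mol

U = -647.3 kJ/mol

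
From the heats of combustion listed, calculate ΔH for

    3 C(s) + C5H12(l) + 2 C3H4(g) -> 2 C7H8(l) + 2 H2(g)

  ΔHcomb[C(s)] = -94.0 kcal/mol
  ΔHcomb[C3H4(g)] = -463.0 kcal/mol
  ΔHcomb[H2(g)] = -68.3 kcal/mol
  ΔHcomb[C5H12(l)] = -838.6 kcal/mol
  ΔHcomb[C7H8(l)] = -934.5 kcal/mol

ΔH = -41.0 kcal/mol

With combustion enthalpies, reactants minus products:
= [3·(-94.0) + 1·(-838.6) + 2·(-463.0)] − [2·(-934.5) + 2·(-68.3)]
= -41.0 kcal/mol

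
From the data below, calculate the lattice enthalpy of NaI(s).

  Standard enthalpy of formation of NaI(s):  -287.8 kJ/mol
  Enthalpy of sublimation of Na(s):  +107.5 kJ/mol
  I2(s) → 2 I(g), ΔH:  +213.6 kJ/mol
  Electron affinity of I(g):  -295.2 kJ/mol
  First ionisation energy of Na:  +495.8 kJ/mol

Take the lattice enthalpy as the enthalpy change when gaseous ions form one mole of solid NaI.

U = -702.7 kJ/mol

ΔHf° = 1·ΔHsub + 1·(ΣIE) + 1/2·D(I2) + 1·EA + U
-287.8 = 1·(+107.5) + 1·(+495.8) + 1/2·(+213.6) + 1·(-295.2) + U
U = -287.8 − (+414.9) = -702.7 kJ/mol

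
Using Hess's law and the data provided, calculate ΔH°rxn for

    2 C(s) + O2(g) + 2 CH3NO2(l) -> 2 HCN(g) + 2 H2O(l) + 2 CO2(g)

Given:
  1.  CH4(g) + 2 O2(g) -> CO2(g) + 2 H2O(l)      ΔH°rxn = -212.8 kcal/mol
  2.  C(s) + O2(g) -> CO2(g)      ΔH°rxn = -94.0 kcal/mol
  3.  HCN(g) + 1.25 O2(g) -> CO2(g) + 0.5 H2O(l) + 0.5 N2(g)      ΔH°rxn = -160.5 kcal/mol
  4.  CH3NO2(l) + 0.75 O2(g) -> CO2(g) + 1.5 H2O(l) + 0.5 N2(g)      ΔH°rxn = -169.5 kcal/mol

eq. 1: not needed.
eq. 2 × 2: (2)·(-94.0) = -188.0 kcal/mol
eq. 3 reversed and × 2: (-2)·(-160.5) = +321.0 kcal/mol
eq. 4 × 2: (2)·(-169.5) = -339.0 kcal/mol
By Hess's law, ΔH°rxn = (-188.0) + (+321.0) + (-339.0) = -206.0 kcal/mol

ΔH°rxn = -206.0 kcal/mol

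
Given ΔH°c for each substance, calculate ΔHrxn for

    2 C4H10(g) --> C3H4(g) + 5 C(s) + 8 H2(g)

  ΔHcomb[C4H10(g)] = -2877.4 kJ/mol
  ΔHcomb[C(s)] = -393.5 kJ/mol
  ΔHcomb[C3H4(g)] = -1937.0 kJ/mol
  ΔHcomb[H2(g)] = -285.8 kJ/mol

ΔHrxn = 436.1 kJ/mol

Using ΔH = Σ nΔHc°(reactants) − Σ nΔHc°(products):
= [2·(-2877.4)] − [1·(-1937.0) + 5·(-393.5) + 8·(-285.8)]
= 436.1 kJ/mol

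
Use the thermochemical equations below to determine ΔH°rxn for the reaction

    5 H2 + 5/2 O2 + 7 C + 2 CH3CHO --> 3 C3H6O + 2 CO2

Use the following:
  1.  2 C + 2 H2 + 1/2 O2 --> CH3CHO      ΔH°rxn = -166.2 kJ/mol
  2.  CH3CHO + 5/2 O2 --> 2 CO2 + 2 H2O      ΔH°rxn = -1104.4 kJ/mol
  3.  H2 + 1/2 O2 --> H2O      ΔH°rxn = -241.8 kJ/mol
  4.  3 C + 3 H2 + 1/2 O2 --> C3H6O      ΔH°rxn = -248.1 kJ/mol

ΔH°rxn = -1198.9 kJ/mol

eq. 1 reversed: +166.2 kJ/mol
eq. 2 as written (CO2 already on the product side): -1104.4 kJ/mol
eq. 3 reversed and × 2: (-2)·(-241.8) = +483.6 kJ/mol
eq. 4 × 3 (×3 to match 3 C3H6O in the target): (3)·(-248.1) = -744.3 kJ/mol
Summing the manipulated equations, ΔH°rxn = (+166.2) + (-1104.4) + (+483.6) + (-744.3) = -1198.9 kJ/mol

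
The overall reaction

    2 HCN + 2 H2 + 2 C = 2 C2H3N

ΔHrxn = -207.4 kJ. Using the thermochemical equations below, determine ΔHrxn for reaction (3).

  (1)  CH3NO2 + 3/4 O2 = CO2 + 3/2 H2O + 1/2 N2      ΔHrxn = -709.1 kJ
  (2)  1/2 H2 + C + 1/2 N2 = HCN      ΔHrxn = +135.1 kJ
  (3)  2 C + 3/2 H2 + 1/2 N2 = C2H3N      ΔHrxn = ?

ΔHrxn = 31.4 kJ

(1): not needed (H2O appears nowhere else).
(2) reversed and × 2 (HCN must end up as a reactant; scale by 2 for the 2 HCN): (-2)·(+135.1) = -270.2 kJ
(3) × 2 (×2 to match 2 C2H3N in the target): contributes 2·x
-207.4 = (-270.2) + 2·x
x = (-207.4 − (-270.2)) / (2) = 31.4 kJ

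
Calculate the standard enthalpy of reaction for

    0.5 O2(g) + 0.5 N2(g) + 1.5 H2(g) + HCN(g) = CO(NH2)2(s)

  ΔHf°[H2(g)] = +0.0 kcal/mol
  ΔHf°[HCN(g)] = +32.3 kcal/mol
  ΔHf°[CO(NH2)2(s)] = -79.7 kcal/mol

ΔH_rxn = -112.0 kcal/mol

Products: 1·(-79.7) = -79.7
Reactants: 1/2·(+0.0) + 1/2·(+0.0) + 3/2·(+0.0) + 1·(+32.3) = +32.3
ΔH_rxn = (-79.7) − (+32.3) = -112.0 kcal/mol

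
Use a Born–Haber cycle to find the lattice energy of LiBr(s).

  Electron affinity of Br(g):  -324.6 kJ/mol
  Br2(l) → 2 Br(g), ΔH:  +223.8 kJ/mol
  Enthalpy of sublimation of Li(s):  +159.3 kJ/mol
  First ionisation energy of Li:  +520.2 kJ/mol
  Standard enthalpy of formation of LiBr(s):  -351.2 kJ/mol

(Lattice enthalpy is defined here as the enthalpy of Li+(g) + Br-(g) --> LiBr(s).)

ΔHf° = 1·ΔHsub + 1·(ΣIE) + 1/2·D(Br2) + 1·EA + U
-351.2 = 1·(+159.3) + 1·(+520.2) + 1/2·(+223.8) + 1·(-324.6) + U
U = -351.2 − (+466.8) = -818.0 kJ/mol

U = -818.0 kJ/mol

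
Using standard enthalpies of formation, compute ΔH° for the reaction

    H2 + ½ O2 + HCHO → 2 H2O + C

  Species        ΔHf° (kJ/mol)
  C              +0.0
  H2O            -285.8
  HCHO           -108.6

Products: 2·(-285.8) + 1·(+0.0) = -571.6
Reactants: 1·(+0.0) + 1/2·(+0.0) + 1·(-108.6) = -108.6
ΔH° = (-571.6) − (-108.6) = -463.0 kJ/mol

ΔH° = -463.0 kJ/mol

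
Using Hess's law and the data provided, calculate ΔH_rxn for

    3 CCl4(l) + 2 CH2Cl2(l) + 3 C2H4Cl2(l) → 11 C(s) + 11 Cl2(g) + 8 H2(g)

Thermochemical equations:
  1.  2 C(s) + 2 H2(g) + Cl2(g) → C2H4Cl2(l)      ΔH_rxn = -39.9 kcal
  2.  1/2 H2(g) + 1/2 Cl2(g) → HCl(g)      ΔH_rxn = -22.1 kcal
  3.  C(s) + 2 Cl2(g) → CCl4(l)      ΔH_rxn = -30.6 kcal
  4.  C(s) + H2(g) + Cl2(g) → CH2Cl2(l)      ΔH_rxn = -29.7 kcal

ΔH_rxn = 270.9 kcal

eq. 1 reversed and × 3: (-3)·(-39.9) = +119.7 kcal
eq. 2: not needed.
eq. 3 reversed and × 3: (-3)·(-30.6) = +91.8 kcal
eq. 4 reversed and × 2: (-2)·(-29.7) = +59.4 kcal
ΔH_rxn = (+119.7) + (+91.8) + (+59.4) = 270.9 kcal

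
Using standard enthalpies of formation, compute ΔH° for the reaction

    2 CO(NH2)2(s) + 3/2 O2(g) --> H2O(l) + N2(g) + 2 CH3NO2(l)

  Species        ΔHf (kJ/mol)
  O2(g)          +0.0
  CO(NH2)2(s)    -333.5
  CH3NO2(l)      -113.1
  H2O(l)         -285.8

ΔH°rxn = Σ nΔHf°(products) − Σ nΔHf°(reactants).
Products: 1·(-285.8) + 1·(+0.0) + 2·(-113.1) = -512.0
Reactants: 2·(-333.5) + 3/2·(+0.0) = -667.0
ΔH° = (-512.0) − (-667.0) = 155.0 kJ/mol

ΔH° = 155.0 kJ/mol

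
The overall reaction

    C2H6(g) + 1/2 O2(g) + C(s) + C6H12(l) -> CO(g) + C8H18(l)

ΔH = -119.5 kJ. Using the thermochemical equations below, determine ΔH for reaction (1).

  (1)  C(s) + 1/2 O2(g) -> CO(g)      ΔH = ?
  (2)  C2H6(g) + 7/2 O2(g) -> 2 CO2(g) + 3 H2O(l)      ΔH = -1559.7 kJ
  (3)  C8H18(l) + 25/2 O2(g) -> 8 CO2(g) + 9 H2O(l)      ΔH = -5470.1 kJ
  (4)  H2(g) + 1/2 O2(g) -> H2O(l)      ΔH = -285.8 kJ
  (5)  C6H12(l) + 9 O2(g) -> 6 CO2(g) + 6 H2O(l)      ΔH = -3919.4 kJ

ΔH = -110.5 kJ

(1) as written (CO(g) already on the product side): contributes x
(2) as written (C2H6(g) already on the reactant side): -1559.7 kJ
(3) reversed (reverse to put C8H18(l) on the product side): +5470.1 kJ
(4): not needed (H2(g) appears nowhere else).
(5) as written (C6H12(l) already on the reactant side): -3919.4 kJ
-119.5 = (-1559.7) + (+5470.1) + (-3919.4) + x
x = (-119.5 − (-9.0)) / (1) = -110.5 kJ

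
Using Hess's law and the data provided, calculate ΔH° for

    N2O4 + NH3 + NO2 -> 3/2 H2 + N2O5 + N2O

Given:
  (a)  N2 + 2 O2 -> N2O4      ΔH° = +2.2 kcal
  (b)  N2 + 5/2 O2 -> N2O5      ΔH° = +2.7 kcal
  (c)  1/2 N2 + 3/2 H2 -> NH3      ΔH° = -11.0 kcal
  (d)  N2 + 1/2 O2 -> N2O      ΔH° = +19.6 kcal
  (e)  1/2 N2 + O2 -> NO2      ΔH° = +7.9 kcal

(a) reversed: -2.2 kcal
(b) as written: +2.7 kcal
(c) reversed: +11.0 kcal
(d) as written: +19.6 kcal
(e) reversed: -7.9 kcal
ΔH° = (-1)·(+2.2) + (1)·(+2.7) + (-1)·(-11.0) + (1)·(+19.6) + (-1)·(+7.9) = 23.2 kcal

ΔH° = 23.2 kcal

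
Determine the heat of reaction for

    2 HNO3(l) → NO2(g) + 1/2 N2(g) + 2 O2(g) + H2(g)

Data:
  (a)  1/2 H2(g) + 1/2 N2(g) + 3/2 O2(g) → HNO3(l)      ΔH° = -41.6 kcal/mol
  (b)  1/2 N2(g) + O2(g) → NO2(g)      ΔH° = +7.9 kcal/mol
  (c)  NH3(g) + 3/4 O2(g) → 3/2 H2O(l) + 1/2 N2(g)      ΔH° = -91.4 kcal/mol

(a) reversed and × 2: (-2)·(-41.6) = +83.2 kcal/mol
(b) as written: +7.9 kcal/mol
(c): not needed.
ΔH° = (+83.2) + (+7.9) = 91.1 kcal/mol

ΔH° = 91.1 kcal/mol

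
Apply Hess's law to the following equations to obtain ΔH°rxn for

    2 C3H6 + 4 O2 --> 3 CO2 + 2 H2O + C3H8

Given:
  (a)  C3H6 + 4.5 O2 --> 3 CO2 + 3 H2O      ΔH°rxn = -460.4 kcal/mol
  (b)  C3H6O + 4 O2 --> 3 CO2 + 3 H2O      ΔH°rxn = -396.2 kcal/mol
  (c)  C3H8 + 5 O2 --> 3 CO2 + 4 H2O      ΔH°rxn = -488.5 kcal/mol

(a) × 2: (2)·(-460.4) = -920.8 kcal/mol
(b): not needed.
(c) reversed: +488.5 kcal/mol
ΔH°rxn = (-920.8) + (+488.5) = -432.3 kcal/mol

ΔH°rxn = -432.3 kcal/mol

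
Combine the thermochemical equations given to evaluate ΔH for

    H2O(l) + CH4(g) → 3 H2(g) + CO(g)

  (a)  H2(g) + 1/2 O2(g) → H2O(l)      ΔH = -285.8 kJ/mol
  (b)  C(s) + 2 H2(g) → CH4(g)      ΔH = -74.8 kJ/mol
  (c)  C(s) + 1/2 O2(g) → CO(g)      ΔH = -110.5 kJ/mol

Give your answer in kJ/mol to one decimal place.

ΔH = 250.1 kJ/mol

(a) reversed (H2O(l) must end up as a reactant): +285.8 kJ/mol
(b) reversed (CH4(g) must end up as a reactant): +74.8 kJ/mol
(c) as written (CO(g) already on the product side): -110.5 kJ/mol
By Hess's law, ΔH = (-1)·(-285.8) + (-1)·(-74.8) + (1)·(-110.5) = 250.1 kJ/mol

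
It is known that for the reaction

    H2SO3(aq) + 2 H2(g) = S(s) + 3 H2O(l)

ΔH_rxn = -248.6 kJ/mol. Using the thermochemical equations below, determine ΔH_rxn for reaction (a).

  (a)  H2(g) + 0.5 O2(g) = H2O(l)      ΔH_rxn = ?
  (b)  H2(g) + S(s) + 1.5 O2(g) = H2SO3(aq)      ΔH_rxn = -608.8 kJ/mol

ΔH_rxn = -285.8 kJ/mol

(a) × 3: contributes 3·x
(b) reversed: +608.8 kJ/mol
-248.6 = (+608.8) + 3·x
x = (-248.6 − (+608.8)) / (3) = -285.8 kJ/mol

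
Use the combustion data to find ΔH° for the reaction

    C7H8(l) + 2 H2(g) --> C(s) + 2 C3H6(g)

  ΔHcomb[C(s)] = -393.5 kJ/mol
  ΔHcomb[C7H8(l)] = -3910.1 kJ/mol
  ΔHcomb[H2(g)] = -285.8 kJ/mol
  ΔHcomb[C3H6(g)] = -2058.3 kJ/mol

ΔH° = 28.4 kJ/mol

With combustion enthalpies, reactants minus products:
= [1·(-3910.1) + 2·(-285.8)] − [1·(-393.5) + 2·(-2058.3)]
= 28.4 kJ/mol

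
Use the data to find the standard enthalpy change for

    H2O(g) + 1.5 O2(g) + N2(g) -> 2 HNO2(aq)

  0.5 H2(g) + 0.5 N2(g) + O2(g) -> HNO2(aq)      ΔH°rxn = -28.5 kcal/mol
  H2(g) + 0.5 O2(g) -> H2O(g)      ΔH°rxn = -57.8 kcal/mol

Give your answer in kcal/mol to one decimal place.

ΔH°rxn = 0.8 kcal/mol

equation 1 × 2: (2)·(-28.5) = -57.0 kcal/mol
equation 2 reversed: +57.8 kcal/mol
ΔH°rxn = (-57.0) + (+57.8) = 0.8 kcal/mol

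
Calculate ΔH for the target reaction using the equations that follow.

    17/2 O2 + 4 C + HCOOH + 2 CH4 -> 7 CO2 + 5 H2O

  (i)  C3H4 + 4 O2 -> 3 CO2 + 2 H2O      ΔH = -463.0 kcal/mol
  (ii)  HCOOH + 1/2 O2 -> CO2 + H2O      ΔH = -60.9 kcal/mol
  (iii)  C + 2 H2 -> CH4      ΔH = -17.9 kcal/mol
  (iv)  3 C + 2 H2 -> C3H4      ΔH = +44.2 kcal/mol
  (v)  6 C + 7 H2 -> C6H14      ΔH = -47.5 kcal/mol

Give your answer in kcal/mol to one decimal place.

(i) × 2: (2)·(-463.0) = -926.0 kcal/mol
(ii) as written (HCOOH already on the reactant side): -60.9 kcal/mol
(iii) reversed and × 2 (reverse to put CH4 on the reactant side; scale by 2 for the 2 CH4): (-2)·(-17.9) = +35.8 kcal/mol
(iv) × 2: (2)·(+44.2) = +88.4 kcal/mol
(v): not needed (C6H14 appears nowhere else).
ΔH = (2)·(-463.0) + (1)·(-60.9) + (-2)·(-17.9) + (2)·(+44.2) = -862.7 kcal/mol

ΔH = -862.7 kcal/mol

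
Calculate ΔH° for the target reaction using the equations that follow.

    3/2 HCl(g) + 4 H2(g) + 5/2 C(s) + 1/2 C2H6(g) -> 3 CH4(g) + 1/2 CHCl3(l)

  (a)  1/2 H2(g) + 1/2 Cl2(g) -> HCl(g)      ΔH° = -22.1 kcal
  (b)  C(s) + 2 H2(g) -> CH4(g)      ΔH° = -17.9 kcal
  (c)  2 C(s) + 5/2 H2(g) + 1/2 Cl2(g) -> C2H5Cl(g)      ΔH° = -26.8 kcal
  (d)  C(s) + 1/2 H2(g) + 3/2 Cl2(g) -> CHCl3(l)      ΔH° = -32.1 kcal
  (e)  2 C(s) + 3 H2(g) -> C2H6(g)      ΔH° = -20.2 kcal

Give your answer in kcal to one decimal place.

(a) reversed and × 3/2: (-3/2)·(-22.1) = +33.15 kcal
(b) × 3: (3)·(-17.9) = -53.7 kcal
(c): not needed.
(d) × 1/2: (1/2)·(-32.1) = -16.05 kcal
(e) reversed and × 1/2: (-1/2)·(-20.2) = +10.1 kcal
Combining the equations, ΔH° = (-3/2)·(-22.1) + (3)·(-17.9) + (1/2)·(-32.1) + (-1/2)·(-20.2) = -26.5 kcal

ΔH° = -26.5 kcal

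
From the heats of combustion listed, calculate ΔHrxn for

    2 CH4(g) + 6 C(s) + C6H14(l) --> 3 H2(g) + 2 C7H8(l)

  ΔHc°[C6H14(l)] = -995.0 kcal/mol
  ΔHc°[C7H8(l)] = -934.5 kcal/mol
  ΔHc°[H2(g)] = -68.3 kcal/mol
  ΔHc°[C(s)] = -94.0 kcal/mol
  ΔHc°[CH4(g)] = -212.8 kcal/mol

ΔHrxn = 89.3 kcal/mol

Using ΔH = Σ nΔHc°(reactants) − Σ nΔHc°(products):
= [2·(-212.8) + 6·(-94.0) + 1·(-995.0)] − [3·(-68.3) + 2·(-934.5)]
= 89.3 kcal/mol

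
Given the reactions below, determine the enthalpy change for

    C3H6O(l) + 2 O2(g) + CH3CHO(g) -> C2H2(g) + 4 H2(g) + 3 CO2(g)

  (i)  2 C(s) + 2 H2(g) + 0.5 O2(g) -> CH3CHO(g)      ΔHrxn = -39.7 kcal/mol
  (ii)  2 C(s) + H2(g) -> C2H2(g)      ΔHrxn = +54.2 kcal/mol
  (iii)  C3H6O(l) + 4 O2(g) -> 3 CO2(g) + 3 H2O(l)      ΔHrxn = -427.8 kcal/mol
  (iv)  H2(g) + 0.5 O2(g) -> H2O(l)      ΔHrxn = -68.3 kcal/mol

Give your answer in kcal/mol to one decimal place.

ΔHrxn = -129.0 kcal/mol

(i) reversed (CH3CHO(g) must end up as a reactant): +39.7 kcal/mol
(ii) as written (C2H2(g) already on the product side): +54.2 kcal/mol
(iii) as written (C3H6O(l) already on the reactant side): -427.8 kcal/mol
(iv) reversed and × 3: (-3)·(-68.3) = +204.9 kcal/mol
Summing the manipulated equations, ΔHrxn = (-1)·(-39.7) + (1)·(+54.2) + (1)·(-427.8) + (-3)·(-68.3) = -129.0 kcal/mol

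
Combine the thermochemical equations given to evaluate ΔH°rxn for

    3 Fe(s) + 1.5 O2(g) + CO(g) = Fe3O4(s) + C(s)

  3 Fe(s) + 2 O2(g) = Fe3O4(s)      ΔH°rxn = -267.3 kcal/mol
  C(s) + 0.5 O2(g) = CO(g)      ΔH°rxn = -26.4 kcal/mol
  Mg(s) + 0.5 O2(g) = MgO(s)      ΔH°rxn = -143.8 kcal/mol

equation 1 as written: -267.3 kcal/mol
equation 2 reversed: +26.4 kcal/mol
equation 3: not needed.
ΔH°rxn = (1)·(-267.3) + (-1)·(-26.4) = -240.9 kcal/mol

ΔH°rxn = -240.9 kcal/mol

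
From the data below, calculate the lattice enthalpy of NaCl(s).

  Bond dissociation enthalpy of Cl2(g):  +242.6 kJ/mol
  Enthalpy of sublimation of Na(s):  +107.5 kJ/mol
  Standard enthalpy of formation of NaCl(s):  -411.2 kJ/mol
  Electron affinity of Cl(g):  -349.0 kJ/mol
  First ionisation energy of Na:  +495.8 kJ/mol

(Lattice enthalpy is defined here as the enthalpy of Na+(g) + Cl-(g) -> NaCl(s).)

U = -786.8 kJ/mol

ΔHf° = 1·ΔHsub + 1·(ΣIE) + 1/2·D(Cl2) + 1·EA + U
-411.2 = 1·(+107.5) + 1·(+495.8) + 1/2·(+242.6) + 1·(-349.0) + U
U = -411.2 − (+375.6) = -786.8 kJ/mol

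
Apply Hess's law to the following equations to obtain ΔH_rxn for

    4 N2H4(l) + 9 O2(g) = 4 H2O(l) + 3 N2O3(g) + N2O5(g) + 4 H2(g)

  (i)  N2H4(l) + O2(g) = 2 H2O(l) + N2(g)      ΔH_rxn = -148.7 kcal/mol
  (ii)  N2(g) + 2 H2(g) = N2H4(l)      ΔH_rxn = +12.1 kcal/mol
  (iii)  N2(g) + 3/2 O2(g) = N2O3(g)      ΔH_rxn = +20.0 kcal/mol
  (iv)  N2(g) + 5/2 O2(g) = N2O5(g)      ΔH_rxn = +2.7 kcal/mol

ΔH_rxn = -258.9 kcal/mol

(i) × 2 (scale by 2 for the 4 H2O(l)): (2)·(-148.7) = -297.4 kcal/mol
(ii) reversed and × 2 (reverse to put H2(g) on the product side; scale by 2 for the 4 H2(g)): (-2)·(+12.1) = -24.2 kcal/mol
(iii) × 3 (scale by 3 for the 3 N2O3(g)): (3)·(+20.0) = +60.0 kcal/mol
(iv) as written (N2O5(g) already on the product side): +2.7 kcal/mol
ΔH_rxn = (2)·(-148.7) + (-2)·(+12.1) + (3)·(+20.0) + (1)·(+2.7) = -258.9 kcal/mol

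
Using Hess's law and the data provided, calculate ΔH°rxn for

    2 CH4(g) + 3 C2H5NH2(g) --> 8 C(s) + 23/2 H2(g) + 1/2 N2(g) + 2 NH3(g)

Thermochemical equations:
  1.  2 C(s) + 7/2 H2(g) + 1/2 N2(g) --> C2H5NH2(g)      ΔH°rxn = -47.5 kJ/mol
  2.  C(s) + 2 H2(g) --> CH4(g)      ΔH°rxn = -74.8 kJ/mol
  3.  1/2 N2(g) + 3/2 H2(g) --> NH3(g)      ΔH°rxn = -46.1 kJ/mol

ΔH°rxn = 199.9 kJ/mol

eq. 1 reversed and × 3: (-3)·(-47.5) = +142.5 kJ/mol
eq. 2 reversed and × 2: (-2)·(-74.8) = +149.6 kJ/mol
eq. 3 × 2: (2)·(-46.1) = -92.2 kJ/mol
Summing the manipulated equations, ΔH°rxn = (-3)·(-47.5) + (-2)·(-74.8) + (2)·(-46.1) = 199.9 kJ/mol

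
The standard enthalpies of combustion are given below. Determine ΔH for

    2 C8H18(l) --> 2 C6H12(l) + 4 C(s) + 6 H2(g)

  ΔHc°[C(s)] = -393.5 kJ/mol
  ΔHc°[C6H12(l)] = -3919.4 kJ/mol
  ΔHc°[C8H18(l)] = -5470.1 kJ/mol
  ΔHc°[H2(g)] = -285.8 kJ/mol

With combustion enthalpies, reactants minus products:
= [2·(-5470.1)] − [2·(-3919.4) + 4·(-393.5) + 6·(-285.8)]
= 187.4 kJ/mol

ΔH = 187.4 kJ/mol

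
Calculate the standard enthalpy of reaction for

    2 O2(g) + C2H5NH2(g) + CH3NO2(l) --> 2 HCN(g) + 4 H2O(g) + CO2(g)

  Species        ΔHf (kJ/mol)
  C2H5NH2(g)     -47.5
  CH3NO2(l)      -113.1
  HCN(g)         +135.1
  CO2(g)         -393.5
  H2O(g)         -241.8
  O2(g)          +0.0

Products: 2·(+135.1) + 4·(-241.8) + 1·(-393.5) = -1090.5
Reactants: 2·(+0.0) + 1·(-47.5) + 1·(-113.1) = -160.6
ΔH_rxn = (-1090.5) − (-160.6) = -929.9 kJ/mol

ΔH_rxn = -929.9 kJ/mol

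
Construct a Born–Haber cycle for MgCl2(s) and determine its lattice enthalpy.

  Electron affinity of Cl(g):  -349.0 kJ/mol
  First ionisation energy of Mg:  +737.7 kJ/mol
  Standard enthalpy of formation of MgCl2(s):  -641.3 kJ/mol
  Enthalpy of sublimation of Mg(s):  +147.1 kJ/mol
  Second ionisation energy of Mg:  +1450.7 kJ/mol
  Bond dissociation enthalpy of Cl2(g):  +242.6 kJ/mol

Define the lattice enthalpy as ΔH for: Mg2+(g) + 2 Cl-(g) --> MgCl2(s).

ΔHf° = 1·ΔHsub + 1·(ΣIE) + 1·D(Cl2) + 2·EA + U
-641.3 = 1·(+147.1) + 1·(+2188.4) + 1·(+242.6) + 2·(-349.0) + U
U = -641.3 − (+1880.1) = -2521.4 kJ/mol

U = -2521.4 kJ/mol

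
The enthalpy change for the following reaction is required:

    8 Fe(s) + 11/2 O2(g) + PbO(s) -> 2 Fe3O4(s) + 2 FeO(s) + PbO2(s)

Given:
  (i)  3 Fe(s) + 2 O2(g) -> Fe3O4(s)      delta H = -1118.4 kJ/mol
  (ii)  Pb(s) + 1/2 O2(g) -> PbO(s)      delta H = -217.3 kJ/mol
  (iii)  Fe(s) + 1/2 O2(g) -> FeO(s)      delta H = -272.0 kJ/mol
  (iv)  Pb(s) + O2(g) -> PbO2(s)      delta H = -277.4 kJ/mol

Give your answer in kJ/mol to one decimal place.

delta H = -2840.9 kJ/mol

(i) × 2 (×2 to match 2 Fe3O4(s) in the target): (2)·(-1118.4) = -2236.8 kJ/mol
(ii) reversed (PbO(s) must end up as a reactant): +217.3 kJ/mol
(iii) × 2 (×2 to match 2 FeO(s) in the target): (2)·(-272.0) = -544.0 kJ/mol
(iv) as written (PbO2(s) already on the product side): -277.4 kJ/mol
Summing the manipulated equations, delta H = (-2236.8) + (+217.3) + (-544.0) + (-277.4) = -2840.9 kJ/mol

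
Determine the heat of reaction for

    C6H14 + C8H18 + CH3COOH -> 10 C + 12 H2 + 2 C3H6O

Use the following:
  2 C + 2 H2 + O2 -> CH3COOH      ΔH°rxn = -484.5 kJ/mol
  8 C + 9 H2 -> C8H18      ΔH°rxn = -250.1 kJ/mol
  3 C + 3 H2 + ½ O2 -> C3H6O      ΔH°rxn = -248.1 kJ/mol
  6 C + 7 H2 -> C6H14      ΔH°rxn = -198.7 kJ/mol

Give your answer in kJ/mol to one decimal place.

equation 1 reversed: +484.5 kJ/mol
equation 2 reversed: +250.1 kJ/mol
equation 3 × 2: (2)·(-248.1) = -496.2 kJ/mol
equation 4 reversed: +198.7 kJ/mol
By Hess's law, ΔH°rxn = (+484.5) + (+250.1) + (-496.2) + (+198.7) = 437.1 kJ/mol

ΔH°rxn = 437.1 kJ/mol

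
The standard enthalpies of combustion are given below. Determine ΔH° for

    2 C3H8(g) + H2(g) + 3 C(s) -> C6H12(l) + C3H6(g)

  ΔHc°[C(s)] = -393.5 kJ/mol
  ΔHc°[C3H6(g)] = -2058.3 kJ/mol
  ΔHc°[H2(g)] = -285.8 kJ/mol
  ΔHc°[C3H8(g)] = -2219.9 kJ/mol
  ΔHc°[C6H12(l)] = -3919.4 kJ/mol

With combustion enthalpies, reactants minus products:
= [2·(-2219.9) + 1·(-285.8) + 3·(-393.5)] − [1·(-3919.4) + 1·(-2058.3)]
= 71.6 kJ/mol

ΔH° = 71.6 kJ/mol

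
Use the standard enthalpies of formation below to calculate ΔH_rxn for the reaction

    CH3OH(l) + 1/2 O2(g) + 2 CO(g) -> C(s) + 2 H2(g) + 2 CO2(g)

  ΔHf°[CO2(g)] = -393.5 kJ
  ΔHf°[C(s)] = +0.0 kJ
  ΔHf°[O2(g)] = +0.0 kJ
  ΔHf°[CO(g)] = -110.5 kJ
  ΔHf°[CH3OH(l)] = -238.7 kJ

Products: 1·(+0.0) + 2·(+0.0) + 2·(-393.5) = -787.0
Reactants: 1·(-238.7) + 1/2·(+0.0) + 2·(-110.5) = -459.7
ΔH_rxn = (-787.0) − (-459.7) = -327.3 kJ

ΔH_rxn = -327.3 kJ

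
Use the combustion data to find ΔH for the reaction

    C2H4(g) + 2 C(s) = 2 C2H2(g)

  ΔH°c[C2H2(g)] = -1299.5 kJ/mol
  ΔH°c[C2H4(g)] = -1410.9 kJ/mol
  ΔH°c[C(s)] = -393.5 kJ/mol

Using ΔH = Σ nΔHc°(reactants) − Σ nΔHc°(products):
= [1·(-1410.9) + 2·(-393.5)] − [2·(-1299.5)]
= 401.1 kJ/mol

ΔH = 401.1 kJ/mol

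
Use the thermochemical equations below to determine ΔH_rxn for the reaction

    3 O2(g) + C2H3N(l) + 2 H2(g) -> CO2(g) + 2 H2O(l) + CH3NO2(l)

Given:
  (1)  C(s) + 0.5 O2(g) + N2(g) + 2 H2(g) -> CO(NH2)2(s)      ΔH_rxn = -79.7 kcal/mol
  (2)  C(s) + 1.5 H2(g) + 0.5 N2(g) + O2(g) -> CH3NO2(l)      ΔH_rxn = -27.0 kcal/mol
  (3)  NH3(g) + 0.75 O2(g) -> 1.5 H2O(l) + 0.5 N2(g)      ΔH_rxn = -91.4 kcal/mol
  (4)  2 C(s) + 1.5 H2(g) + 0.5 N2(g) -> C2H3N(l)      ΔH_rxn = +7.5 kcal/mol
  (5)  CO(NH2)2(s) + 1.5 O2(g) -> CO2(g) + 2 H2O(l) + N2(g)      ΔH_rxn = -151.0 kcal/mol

(1) as written: -79.7 kcal/mol
(2) as written: -27.0 kcal/mol
(3): not needed.
(4) reversed: -7.5 kcal/mol
(5) as written: -151.0 kcal/mol
Summing the manipulated equations, ΔH_rxn = (-79.7) + (-27.0) + (-7.5) + (-151.0) = -265.2 kcal/mol

ΔH_rxn = -265.2 kcal/mol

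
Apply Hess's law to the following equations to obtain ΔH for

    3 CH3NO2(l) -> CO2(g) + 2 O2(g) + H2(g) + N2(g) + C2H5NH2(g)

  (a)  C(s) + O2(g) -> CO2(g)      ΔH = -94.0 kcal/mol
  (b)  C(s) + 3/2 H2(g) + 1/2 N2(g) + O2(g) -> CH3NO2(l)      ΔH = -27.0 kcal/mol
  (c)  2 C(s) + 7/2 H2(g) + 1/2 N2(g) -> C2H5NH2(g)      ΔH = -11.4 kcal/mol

ΔH = -24.4 kcal/mol

(a) as written: -94.0 kcal/mol
(b) reversed and × 3: (-3)·(-27.0) = +81.0 kcal/mol
(c) as written: -11.4 kcal/mol
ΔH = (1)·(-94.0) + (-3)·(-27.0) + (1)·(-11.4) = -24.4 kcal/mol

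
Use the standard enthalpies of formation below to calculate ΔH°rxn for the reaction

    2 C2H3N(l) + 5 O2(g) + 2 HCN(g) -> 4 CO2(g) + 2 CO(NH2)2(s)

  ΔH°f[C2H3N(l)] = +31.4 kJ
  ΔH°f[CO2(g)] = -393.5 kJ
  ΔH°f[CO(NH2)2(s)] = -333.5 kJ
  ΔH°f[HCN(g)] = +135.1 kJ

Products: 4·(-393.5) + 2·(-333.5) = -2241.0
Reactants: 2·(+31.4) + 5·(+0.0) + 2·(+135.1) = +333.0
ΔH°rxn = (-2241.0) − (+333.0) = -2574.0 kJ

ΔH°rxn = -2574.0 kJ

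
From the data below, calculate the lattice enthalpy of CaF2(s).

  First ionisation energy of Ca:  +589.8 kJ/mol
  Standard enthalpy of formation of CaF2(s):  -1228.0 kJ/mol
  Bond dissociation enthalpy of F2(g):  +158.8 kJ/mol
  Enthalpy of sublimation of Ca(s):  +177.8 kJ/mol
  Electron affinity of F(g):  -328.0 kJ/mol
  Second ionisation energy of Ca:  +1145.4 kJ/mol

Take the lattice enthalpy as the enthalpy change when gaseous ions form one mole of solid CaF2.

U = -2643.8 kJ/mol

ΔHf° = 1·ΔHsub + 1·(ΣIE) + 1·D(F2) + 2·EA + U
-1228.0 = 1·(+177.8) + 1·(+1735.2) + 1·(+158.8) + 2·(-328.0) + U
U = -1228.0 − (+1415.8) = -2643.8 kJ/mol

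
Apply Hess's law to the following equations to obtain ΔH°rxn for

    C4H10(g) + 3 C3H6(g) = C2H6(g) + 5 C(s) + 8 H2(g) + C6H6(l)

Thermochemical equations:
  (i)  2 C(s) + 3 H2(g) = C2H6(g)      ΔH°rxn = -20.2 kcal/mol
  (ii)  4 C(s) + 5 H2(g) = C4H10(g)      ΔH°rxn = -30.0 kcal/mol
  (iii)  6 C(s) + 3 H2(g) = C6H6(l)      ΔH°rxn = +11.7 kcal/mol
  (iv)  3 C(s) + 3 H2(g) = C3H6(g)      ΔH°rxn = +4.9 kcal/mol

ΔH°rxn = 6.8 kcal/mol

(i) as written: -20.2 kcal/mol
(ii) reversed: +30.0 kcal/mol
(iii) as written: +11.7 kcal/mol
(iv) reversed and × 3: (-3)·(+4.9) = -14.7 kcal/mol
By Hess's law, ΔH°rxn = (1)·(-20.2) + (-1)·(-30.0) + (1)·(+11.7) + (-3)·(+4.9) = 6.8 kcal/mol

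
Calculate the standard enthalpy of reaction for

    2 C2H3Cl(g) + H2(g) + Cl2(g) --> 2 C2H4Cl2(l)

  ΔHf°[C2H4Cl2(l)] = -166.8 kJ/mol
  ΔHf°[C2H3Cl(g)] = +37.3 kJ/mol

Products: 2·(-166.8) = -333.6
Reactants: 2·(+37.3) + 1·(+0.0) + 1·(+0.0) = +74.6
ΔH° = (-333.6) − (+74.6) = -408.2 kJ/mol

ΔH° = -408.2 kJ/mol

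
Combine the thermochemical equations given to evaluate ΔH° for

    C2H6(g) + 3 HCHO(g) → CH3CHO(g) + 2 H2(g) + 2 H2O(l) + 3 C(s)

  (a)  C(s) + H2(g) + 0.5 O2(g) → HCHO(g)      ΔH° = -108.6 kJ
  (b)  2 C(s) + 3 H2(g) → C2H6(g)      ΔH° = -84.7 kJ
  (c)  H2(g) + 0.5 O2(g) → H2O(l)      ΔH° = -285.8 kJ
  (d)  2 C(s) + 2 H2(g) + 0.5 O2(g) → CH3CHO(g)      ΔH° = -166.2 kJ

(a) reversed and × 3: (-3)·(-108.6) = +325.8 kJ
(b) reversed: +84.7 kJ
(c) × 2: (2)·(-285.8) = -571.6 kJ
(d) as written: -166.2 kJ
ΔH° = (+325.8) + (+84.7) + (-571.6) + (-166.2) = -327.3 kJ

ΔH° = -327.3 kJ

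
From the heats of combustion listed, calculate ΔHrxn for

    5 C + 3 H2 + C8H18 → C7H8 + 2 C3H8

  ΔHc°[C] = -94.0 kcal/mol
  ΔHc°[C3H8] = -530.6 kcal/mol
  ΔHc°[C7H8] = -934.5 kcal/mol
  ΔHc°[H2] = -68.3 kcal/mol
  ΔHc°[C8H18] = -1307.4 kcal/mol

ΔHrxn = 13.4 kcal/mol

With combustion enthalpies, reactants minus products:
= [5·(-94.0) + 3·(-68.3) + 1·(-1307.4)] − [1·(-934.5) + 2·(-530.6)]
= 13.4 kcal/mol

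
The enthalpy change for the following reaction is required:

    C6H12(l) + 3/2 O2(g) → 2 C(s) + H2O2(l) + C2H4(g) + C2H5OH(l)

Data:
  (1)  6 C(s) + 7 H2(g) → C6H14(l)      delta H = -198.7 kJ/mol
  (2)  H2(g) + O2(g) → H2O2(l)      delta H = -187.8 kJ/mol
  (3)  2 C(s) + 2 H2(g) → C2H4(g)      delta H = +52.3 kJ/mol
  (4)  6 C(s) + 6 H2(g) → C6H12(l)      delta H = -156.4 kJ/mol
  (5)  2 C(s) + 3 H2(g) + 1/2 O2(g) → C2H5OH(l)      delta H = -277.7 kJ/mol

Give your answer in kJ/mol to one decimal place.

(1): not needed.
(2) as written: -187.8 kJ/mol
(3) as written: +52.3 kJ/mol
(4) reversed: +156.4 kJ/mol
(5) as written: -277.7 kJ/mol
By Hess's law, delta H = (1)·(-187.8) + (1)·(+52.3) + (-1)·(-156.4) + (1)·(-277.7) = -256.8 kJ/mol

delta H = -256.8 kJ/mol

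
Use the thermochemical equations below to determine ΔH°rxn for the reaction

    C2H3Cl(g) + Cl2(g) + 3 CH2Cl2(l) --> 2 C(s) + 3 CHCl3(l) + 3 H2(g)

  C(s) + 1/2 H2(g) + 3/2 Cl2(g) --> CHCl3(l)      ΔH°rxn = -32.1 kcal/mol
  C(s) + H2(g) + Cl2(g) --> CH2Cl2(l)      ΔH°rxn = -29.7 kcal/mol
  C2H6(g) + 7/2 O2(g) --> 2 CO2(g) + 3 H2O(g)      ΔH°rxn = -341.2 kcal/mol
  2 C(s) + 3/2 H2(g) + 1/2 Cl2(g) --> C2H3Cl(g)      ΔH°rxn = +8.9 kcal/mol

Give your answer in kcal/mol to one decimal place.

equation 1 × 3 (scale by 3 for the 3 CHCl3(l)): (3)·(-32.1) = -96.3 kcal/mol
equation 2 reversed and × 3 (reverse to put CH2Cl2(l) on the reactant side; scale by 3 for the 3 CH2Cl2(l)): (-3)·(-29.7) = +89.1 kcal/mol
equation 3: not needed (H2O(g) appears nowhere else).
equation 4 reversed (C2H3Cl(g) must end up as a reactant): -8.9 kcal/mol
ΔH°rxn = (3)·(-32.1) + (-3)·(-29.7) + (-1)·(+8.9) = -16.1 kcal/mol

ΔH°rxn = -16.1 kcal/mol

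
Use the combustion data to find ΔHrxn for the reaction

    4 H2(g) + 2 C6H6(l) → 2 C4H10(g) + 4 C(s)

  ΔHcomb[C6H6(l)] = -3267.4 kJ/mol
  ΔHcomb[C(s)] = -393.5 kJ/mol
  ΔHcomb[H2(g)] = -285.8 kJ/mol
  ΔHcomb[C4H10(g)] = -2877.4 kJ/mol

ΔHrxn = -349.2 kJ/mol

Using ΔH = Σ nΔHc°(reactants) − Σ nΔHc°(products):
= [4·(-285.8) + 2·(-3267.4)] − [2·(-2877.4) + 4·(-393.5)]
= -349.2 kJ/mol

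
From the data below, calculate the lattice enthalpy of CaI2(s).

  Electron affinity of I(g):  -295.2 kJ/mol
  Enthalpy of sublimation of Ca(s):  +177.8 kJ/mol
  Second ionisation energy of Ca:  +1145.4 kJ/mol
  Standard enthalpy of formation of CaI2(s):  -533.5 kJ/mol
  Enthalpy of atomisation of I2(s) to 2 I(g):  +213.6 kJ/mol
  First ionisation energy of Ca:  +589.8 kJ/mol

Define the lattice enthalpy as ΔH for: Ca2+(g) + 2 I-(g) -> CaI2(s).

U = -2069.7 kJ/mol

ΔHf° = 1·ΔHsub + 1·(ΣIE) + 1·D(I2) + 2·EA + U
-533.5 = 1·(+177.8) + 1·(+1735.2) + 1·(+213.6) + 2·(-295.2) + U
U = -533.5 − (+1536.2) = -2069.7 kJ/mol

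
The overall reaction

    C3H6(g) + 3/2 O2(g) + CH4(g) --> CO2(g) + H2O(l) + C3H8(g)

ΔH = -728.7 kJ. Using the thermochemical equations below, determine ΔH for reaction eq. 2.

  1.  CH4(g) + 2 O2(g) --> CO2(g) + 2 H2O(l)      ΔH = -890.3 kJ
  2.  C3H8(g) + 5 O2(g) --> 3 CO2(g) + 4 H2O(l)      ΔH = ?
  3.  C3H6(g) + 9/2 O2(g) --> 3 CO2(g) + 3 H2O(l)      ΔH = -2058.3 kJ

eq. 1 as written: -890.3 kJ
eq. 2 reversed: contributes −x
eq. 3 as written: -2058.3 kJ
-728.7 = (-890.3) + (-2058.3) − x
x = (-728.7 − (-2948.6)) / (-1) = -2219.9 kJ

ΔH = -2219.9 kJ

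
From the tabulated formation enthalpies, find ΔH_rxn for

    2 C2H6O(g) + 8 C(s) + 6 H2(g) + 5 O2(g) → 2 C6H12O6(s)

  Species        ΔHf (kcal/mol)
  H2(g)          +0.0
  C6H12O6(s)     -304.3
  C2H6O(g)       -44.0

ΔH_rxn = -520.6 kcal/mol

Products: 2·(-304.3) = -608.6
Reactants: 2·(-44.0) + 8·(+0.0) + 6·(+0.0) + 5·(+0.0) = -88.0
ΔH_rxn = (-608.6) − (-88.0) = -520.6 kcal/mol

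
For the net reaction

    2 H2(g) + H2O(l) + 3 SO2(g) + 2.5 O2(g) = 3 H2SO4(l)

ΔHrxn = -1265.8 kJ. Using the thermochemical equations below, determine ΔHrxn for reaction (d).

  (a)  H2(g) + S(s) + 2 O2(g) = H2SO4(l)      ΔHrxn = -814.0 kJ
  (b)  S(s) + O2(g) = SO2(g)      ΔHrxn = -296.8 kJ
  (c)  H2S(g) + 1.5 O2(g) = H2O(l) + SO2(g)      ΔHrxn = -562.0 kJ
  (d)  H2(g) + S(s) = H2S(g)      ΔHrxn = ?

ΔHrxn = -20.6 kJ

(a) × 3: (3)·(-814.0) = -2442.0 kJ
(b) reversed and × 2: (-2)·(-296.8) = +593.6 kJ
(c) reversed: +562.0 kJ
(d) reversed: contributes −x
-1265.8 = (-2442.0) + (+593.6) + (+562.0) − x
x = (-1265.8 − (-1286.4)) / (-1) = -20.6 kJ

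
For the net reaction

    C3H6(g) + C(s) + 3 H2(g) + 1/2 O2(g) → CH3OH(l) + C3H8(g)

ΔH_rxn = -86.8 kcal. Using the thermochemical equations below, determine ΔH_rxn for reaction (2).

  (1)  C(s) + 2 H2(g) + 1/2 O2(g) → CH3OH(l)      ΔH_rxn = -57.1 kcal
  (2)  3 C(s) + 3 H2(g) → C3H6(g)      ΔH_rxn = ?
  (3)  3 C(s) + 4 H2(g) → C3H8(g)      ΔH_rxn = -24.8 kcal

ΔH_rxn = 4.9 kcal

(1) as written: -57.1 kcal
(2) reversed: contributes −x
(3) as written: -24.8 kcal
-86.8 = (-57.1) + (-24.8) − x
x = (-86.8 − (-81.9)) / (-1) = 4.9 kcal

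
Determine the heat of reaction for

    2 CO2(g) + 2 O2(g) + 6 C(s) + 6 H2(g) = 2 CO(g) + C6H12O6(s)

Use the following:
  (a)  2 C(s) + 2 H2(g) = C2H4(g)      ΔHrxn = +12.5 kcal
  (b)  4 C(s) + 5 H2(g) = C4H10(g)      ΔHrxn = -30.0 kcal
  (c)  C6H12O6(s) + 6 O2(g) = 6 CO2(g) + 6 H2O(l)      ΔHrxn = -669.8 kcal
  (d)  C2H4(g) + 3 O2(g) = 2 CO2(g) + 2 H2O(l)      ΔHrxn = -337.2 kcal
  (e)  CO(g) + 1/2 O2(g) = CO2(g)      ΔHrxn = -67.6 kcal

(a) × 3: (3)·(+12.5) = +37.5 kcal
(b): not needed (C4H10(g) appears nowhere else).
(c) reversed (reverse to put C6H12O6(s) on the product side): +669.8 kcal
(d) × 3: (3)·(-337.2) = -1011.6 kcal
(e) reversed and × 2 (CO(g) must end up as a product; ×2 to match 2 CO(g) in the target): (-2)·(-67.6) = +135.2 kcal
ΔHrxn = (+37.5) + (+669.8) + (-1011.6) + (+135.2) = -169.1 kcal

ΔHrxn = -169.1 kcal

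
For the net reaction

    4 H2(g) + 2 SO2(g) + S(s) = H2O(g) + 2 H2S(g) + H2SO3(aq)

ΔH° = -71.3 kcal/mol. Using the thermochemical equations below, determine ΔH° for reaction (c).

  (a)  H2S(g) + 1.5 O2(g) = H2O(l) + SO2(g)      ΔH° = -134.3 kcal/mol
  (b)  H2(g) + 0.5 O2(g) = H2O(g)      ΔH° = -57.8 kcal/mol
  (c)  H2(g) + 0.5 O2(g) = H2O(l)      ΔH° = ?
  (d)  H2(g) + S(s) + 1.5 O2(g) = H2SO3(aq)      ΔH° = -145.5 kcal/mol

ΔH° = -68.3 kcal/mol

(a) reversed and × 2: (-2)·(-134.3) = +268.6 kcal/mol
(b) as written: -57.8 kcal/mol
(c) × 2: contributes 2·x
(d) as written: -145.5 kcal/mol
-71.3 = (+268.6) + (-57.8) + (-145.5) + 2·x
x = (-71.3 − (+65.3)) / (2) = -68.3 kcal/mol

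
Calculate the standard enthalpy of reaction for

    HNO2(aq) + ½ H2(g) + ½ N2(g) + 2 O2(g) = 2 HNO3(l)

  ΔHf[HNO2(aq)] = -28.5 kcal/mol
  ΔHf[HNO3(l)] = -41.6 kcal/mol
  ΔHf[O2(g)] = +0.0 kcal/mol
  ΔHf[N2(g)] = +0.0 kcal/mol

ΔHrxn = -54.7 kcal/mol

Products: 2·(-41.6) = -83.2
Reactants: 1·(-28.5) + 1/2·(+0.0) + 1/2·(+0.0) + 2·(+0.0) = -28.5
ΔHrxn = (-83.2) − (-28.5) = -54.7 kcal/mol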